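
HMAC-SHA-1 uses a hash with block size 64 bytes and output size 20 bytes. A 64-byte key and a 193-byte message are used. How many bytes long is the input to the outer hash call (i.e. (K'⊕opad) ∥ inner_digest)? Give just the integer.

Key is 64 ≤ 64 bytes, zero-padded: |K'| = 64.
Outer input = (K'⊕opad) ∥ H(inner) → 64 + 20 = 84 bytes.

84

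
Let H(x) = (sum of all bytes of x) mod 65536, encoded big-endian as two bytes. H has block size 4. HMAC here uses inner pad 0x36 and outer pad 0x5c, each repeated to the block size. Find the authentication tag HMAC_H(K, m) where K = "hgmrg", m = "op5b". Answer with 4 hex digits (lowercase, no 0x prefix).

Key "hgmrg" = 68 67 6d 72 67 is 5 bytes > B = 4, so hash it first: H(key) = 02 15, then zero-pad to 4 bytes: K' = 02 15 00 00.
K' ⊕ ipad = 34 23 36 36.  K' ⊕ opad = 5e 49 5c 5c.
Inner input = (K'⊕ipad) ∥ m = 34 23 36 36 ∥ 6f 70 35 62.
Inner hash: sum = 52+35+54+54+111+112+53+98 = 569 → 02 39.
Outer input = (K'⊕opad) ∥ inner = 5e 49 5c 5c ∥ 02 39.
Outer hash (tag): sum = 94+73+92+92+2+57 = 410 → 01 9a.

019a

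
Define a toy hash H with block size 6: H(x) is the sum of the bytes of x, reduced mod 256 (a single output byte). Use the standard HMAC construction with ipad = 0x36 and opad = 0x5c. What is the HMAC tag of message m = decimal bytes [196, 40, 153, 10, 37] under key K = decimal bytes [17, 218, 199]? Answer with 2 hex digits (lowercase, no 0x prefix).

Key decimal bytes [17, 218, 199] = 11 da c7 is 3 bytes ≤ B = 6; zero-pad to 6 bytes: K' = 11 da c7 00 00 00.
K' ⊕ ipad = 27 ec f1 36 36 36.  K' ⊕ opad = 4d 86 9b 5c 5c 5c.
Inner input = (K'⊕ipad) ∥ m = 27 ec f1 36 36 36 ∥ c4 28 99 0a 25.
Inner hash: sum = 39+236+241+54+54+54+196+40+153+10+37 = 1114; mod 256 = 90 → 5a.
Outer input = (K'⊕opad) ∥ inner = 4d 86 9b 5c 5c 5c ∥ 5a.
Outer hash (tag): sum = 77+134+155+92+92+92+90 = 732; mod 256 = 220 → dc.

dc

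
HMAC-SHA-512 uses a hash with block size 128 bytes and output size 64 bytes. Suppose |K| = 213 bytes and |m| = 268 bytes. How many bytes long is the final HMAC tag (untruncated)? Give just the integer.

The tag is one SHA-512 digest: 64 bytes.

64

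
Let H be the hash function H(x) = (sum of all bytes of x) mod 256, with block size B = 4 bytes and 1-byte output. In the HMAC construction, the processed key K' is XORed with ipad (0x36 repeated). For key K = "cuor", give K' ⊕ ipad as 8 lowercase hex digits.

55435944

Key "cuor" = 63 75 6f 72 is exactly B = 4 bytes: K' = 63 75 6f 72.
XOR each byte with 0x36: 63⊕36=55, 75⊕36=43, 6f⊕36=59, 72⊕36=44.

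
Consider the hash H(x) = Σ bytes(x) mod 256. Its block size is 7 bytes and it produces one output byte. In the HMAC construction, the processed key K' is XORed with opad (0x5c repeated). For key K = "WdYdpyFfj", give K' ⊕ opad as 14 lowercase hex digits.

Key "WdYdpyFfj" = 57 64 59 64 70 79 46 66 6a is 9 bytes > B = 7, so hash it first: H(key) = 77, then zero-pad to 7 bytes: K' = 77 00 00 00 00 00 00.
XOR each byte with 0x5c: 77⊕5c=2b, 00⊕5c=5c, 00⊕5c=5c, 00⊕5c=5c, 00⊕5c=5c, 00⊕5c=5c, 00⊕5c=5c.

2b5c5c5c5c5c5c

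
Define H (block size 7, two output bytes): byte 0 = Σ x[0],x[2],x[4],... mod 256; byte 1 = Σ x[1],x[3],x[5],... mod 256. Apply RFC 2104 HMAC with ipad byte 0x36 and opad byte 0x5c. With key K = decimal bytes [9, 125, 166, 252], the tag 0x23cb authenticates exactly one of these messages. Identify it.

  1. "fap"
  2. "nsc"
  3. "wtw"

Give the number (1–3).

Key decimal bytes [9, 125, 166, 252] = 09 7d a6 fc is 4 bytes ≤ B = 7; zero-pad to 7 bytes: K' = 09 7d a6 fc 00 00 00.
K' ⊕ ipad = 3f 4b 90 ca 36 36 36; K' ⊕ opad = 55 21 fa a0 5c 5c 5c.
m1: inner = H(3f 4b 90 ca 36 36 36 66 61 70) = 9c 21; tag = H(55 21 fa a0 5c 5c 5c 9c 21) = 28b9
m2: inner = H(3f 4b 90 ca 36 36 36 6e 73 63) = ae 1c; tag = H(55 21 fa a0 5c 5c 5c ae 1c) = 23cb ← matches
m3: inner = H(3f 4b 90 ca 36 36 36 77 74 77) = af 39; tag = H(55 21 fa a0 5c 5c 5c af 39) = 40cc

2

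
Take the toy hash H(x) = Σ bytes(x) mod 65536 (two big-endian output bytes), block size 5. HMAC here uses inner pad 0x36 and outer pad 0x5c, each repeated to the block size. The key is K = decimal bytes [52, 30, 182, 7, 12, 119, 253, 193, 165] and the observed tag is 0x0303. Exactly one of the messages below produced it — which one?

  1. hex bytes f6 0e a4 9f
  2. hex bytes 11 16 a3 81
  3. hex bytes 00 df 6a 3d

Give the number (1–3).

Key decimal bytes [52, 30, 182, 7, 12, 119, 253, 193, 165] = 34 1e b6 07 0c 77 fd c1 a5 is 9 bytes > B = 5, so hash it first: H(key) = 03 f5, then zero-pad to 5 bytes: K' = 03 f5 00 00 00.
K' ⊕ ipad = 35 c3 36 36 36; K' ⊕ opad = 5f a9 5c 5c 5c.
m1: inner = H(35 c3 36 36 36 f6 0e a4 9f) = 03 e1; tag = H(5f a9 5c 5c 5c 03 e1) = 0300
m2: inner = H(35 c3 36 36 36 11 16 a3 81) = 02 e5; tag = H(5f a9 5c 5c 5c 02 e5) = 0303 ← matches
m3: inner = H(35 c3 36 36 36 00 df 6a 3d) = 03 20; tag = H(5f a9 5c 5c 5c 03 20) = 023f

2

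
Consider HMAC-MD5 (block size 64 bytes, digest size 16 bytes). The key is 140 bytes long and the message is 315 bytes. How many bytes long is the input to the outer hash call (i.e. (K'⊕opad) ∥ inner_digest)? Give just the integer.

80

Key is 140 > 64 bytes, so it is hashed to 16 bytes then zero-padded to 64: |K'| = 64.
Outer input = (K'⊕opad) ∥ H(inner) → 64 + 16 = 80 bytes.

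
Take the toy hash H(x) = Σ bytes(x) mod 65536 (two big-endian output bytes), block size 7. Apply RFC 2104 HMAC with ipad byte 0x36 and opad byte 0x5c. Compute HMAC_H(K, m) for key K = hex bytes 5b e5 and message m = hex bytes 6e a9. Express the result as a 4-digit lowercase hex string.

Key hex bytes 5b e5 is 2 bytes ≤ B = 7; zero-pad to 7 bytes: K' = 5b e5 00 00 00 00 00.
K' ⊕ ipad = 6d d3 36 36 36 36 36.  K' ⊕ opad = 07 b9 5c 5c 5c 5c 5c.
Inner input = (K'⊕ipad) ∥ m = 6d d3 36 36 36 36 36 ∥ 6e a9.
Inner hash: sum = 109+211+54+54+54+54+54+110+169 = 869 → 03 65.
Outer input = (K'⊕opad) ∥ inner = 07 b9 5c 5c 5c 5c 5c ∥ 03 65.
Outer hash (tag): sum = 7+185+92+92+92+92+92+3+101 = 756 → 02 f4.

02f4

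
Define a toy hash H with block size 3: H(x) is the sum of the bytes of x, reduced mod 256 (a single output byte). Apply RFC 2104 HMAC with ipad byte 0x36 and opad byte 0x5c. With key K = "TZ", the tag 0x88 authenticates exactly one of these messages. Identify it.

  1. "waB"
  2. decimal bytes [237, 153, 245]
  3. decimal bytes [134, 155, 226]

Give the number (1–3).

1

Key "TZ" = 54 5a is 2 bytes ≤ B = 3; zero-pad to 3 bytes: K' = 54 5a 00.
K' ⊕ ipad = 62 6c 36; K' ⊕ opad = 08 06 5c.
m1: inner = H(62 6c 36 77 61 42) = 1e; tag = H(08 06 5c 1e) = 88 ← matches
m2: inner = H(62 6c 36 ed 99 f5) = 7f; tag = H(08 06 5c 7f) = e9
m3: inner = H(62 6c 36 86 9b e2) = 07; tag = H(08 06 5c 07) = 71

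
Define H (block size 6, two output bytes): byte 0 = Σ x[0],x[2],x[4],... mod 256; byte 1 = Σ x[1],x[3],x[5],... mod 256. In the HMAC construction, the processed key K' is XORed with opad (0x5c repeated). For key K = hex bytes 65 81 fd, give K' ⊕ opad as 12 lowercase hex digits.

39dda15c5c5c

Key hex bytes 65 81 fd is 3 bytes ≤ B = 6; zero-pad to 6 bytes: K' = 65 81 fd 00 00 00.
XOR each byte with 0x5c: 65⊕5c=39, 81⊕5c=dd, fd⊕5c=a1, 00⊕5c=5c, 00⊕5c=5c, 00⊕5c=5c.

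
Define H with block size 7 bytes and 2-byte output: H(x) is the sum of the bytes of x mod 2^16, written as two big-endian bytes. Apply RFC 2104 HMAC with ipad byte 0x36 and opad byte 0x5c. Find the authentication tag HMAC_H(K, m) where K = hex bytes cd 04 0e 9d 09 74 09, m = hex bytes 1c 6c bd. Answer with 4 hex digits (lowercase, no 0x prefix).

Key hex bytes cd 04 0e 9d 09 74 09 is exactly B = 7 bytes: K' = cd 04 0e 9d 09 74 09.
K' ⊕ ipad = fb 32 38 ab 3f 42 3f.  K' ⊕ opad = 91 58 52 c1 55 28 55.
Inner input = (K'⊕ipad) ∥ m = fb 32 38 ab 3f 42 3f ∥ 1c 6c bd.
Inner hash: sum = 251+50+56+171+63+66+63+28+108+189 = 1045 → 04 15.
Outer input = (K'⊕opad) ∥ inner = 91 58 52 c1 55 28 55 ∥ 04 15.
Outer hash (tag): sum = 145+88+82+193+85+40+85+4+21 = 743 → 02 e7.

02e7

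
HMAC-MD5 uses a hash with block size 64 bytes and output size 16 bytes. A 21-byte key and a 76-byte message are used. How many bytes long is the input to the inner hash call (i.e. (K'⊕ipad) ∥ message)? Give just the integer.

140

Key is 21 ≤ 64 bytes, zero-padded: |K'| = 64.
Inner input = (K'⊕ipad) ∥ m → 64 + 76 = 140 bytes.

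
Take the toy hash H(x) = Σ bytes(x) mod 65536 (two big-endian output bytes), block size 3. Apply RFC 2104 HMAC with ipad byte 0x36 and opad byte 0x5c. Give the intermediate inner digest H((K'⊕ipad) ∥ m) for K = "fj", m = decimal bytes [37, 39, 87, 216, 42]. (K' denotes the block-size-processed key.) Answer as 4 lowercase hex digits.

Key "fj" = 66 6a is 2 bytes ≤ B = 3; zero-pad to 3 bytes: K' = 66 6a 00.
K' ⊕ ipad = 50 5c 36.
Inner input = 50 5c 36 ∥ 25 27 57 d8 2a.
Inner hash: sum = 80+92+54+37+39+87+216+42 = 647 → 02 87.

0287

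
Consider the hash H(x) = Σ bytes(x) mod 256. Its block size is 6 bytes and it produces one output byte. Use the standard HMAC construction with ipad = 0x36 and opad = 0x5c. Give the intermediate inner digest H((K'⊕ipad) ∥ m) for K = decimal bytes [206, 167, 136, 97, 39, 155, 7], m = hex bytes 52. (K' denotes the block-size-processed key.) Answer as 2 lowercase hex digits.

71

Key decimal bytes [206, 167, 136, 97, 39, 155, 7] = ce a7 88 61 27 9b 07 is 7 bytes > B = 6, so hash it first: H(key) = 27, then zero-pad to 6 bytes: K' = 27 00 00 00 00 00.
K' ⊕ ipad = 11 36 36 36 36 36.
Inner input = 11 36 36 36 36 36 ∥ 52.
Inner hash: sum = 17+54+54+54+54+54+82 = 369; mod 256 = 113 → 71.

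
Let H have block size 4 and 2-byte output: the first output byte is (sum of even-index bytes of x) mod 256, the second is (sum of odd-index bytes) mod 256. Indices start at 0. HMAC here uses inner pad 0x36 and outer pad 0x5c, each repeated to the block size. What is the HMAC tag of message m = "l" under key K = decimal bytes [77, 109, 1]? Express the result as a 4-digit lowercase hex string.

8c1e

Key decimal bytes [77, 109, 1] = 4d 6d 01 is 3 bytes ≤ B = 4; zero-pad to 4 bytes: K' = 4d 6d 01 00.
K' ⊕ ipad = 7b 5b 37 36.  K' ⊕ opad = 11 31 5d 5c.
Inner input = (K'⊕ipad) ∥ m = 7b 5b 37 36 ∥ 6c.
Inner hash: even-index sum = 286 mod 256 = 30; odd-index sum = 145 mod 256 = 145 → 1e 91.
Outer input = (K'⊕opad) ∥ inner = 11 31 5d 5c ∥ 1e 91.
Outer hash (tag): even-index sum = 140 mod 256 = 140; odd-index sum = 286 mod 256 = 30 → 8c 1e.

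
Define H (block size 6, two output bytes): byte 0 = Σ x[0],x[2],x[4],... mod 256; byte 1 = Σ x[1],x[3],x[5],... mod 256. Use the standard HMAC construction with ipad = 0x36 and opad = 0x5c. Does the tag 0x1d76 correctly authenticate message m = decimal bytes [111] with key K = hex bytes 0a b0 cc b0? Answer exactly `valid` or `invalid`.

Key hex bytes 0a b0 cc b0 is 4 bytes ≤ B = 6; zero-pad to 6 bytes: K' = 0a b0 cc b0 00 00.
K' ⊕ ipad = 3c 86 fa 86 36 36; K' ⊕ opad = 56 ec 90 ec 5c 5c.
Inner hash: even-index sum = 475 mod 256 = 219; odd-index sum = 322 mod 256 = 66 → db 42.
Outer hash (recomputed tag): even-index sum = 541 mod 256 = 29; odd-index sum = 630 mod 256 = 118 → 1d 76.
Recomputed tag = 1d76; claimed = 1d76 → match.

valid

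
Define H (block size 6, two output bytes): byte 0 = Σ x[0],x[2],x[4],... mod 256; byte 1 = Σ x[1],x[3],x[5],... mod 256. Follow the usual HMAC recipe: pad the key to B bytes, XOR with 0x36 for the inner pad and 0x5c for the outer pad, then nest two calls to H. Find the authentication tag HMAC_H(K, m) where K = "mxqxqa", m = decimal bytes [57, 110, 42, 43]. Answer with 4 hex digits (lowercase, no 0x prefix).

Key "mxqxqa" = 6d 78 71 78 71 61 is exactly B = 6 bytes: K' = 6d 78 71 78 71 61.
K' ⊕ ipad = 5b 4e 47 4e 47 57.  K' ⊕ opad = 31 24 2d 24 2d 3d.
Inner input = (K'⊕ipad) ∥ m = 5b 4e 47 4e 47 57 ∥ 39 6e 2a 2b.
Inner hash: even-index sum = 332 mod 256 = 76; odd-index sum = 396 mod 256 = 140 → 4c 8c.
Outer input = (K'⊕opad) ∥ inner = 31 24 2d 24 2d 3d ∥ 4c 8c.
Outer hash (tag): even-index sum = 215 mod 256 = 215; odd-index sum = 273 mod 256 = 17 → d7 11.

d711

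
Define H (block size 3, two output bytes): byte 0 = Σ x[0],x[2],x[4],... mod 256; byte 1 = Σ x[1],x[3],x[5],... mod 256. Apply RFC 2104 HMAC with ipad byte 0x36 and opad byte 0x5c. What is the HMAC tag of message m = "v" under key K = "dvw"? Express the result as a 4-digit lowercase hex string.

Key "dvw" = 64 76 77 is exactly B = 3 bytes: K' = 64 76 77.
K' ⊕ ipad = 52 40 41.  K' ⊕ opad = 38 2a 2b.
Inner input = (K'⊕ipad) ∥ m = 52 40 41 ∥ 76.
Inner hash: even-index sum = 147 mod 256 = 147; odd-index sum = 182 mod 256 = 182 → 93 b6.
Outer input = (K'⊕opad) ∥ inner = 38 2a 2b ∥ 93 b6.
Outer hash (tag): even-index sum = 281 mod 256 = 25; odd-index sum = 189 mod 256 = 189 → 19 bd.

19bd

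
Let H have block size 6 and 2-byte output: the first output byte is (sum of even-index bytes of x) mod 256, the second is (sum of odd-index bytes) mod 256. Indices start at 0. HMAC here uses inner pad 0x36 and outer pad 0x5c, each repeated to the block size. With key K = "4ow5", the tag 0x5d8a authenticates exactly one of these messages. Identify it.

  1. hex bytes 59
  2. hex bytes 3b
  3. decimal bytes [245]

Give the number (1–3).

Key "4ow5" = 34 6f 77 35 is 4 bytes ≤ B = 6; zero-pad to 6 bytes: K' = 34 6f 77 35 00 00.
K' ⊕ ipad = 02 59 41 03 36 36; K' ⊕ opad = 68 33 2b 69 5c 5c.
m1: inner = H(02 59 41 03 36 36 59) = d2 92; tag = H(68 33 2b 69 5c 5c d2 92) = c18a
m2: inner = H(02 59 41 03 36 36 3b) = b4 92; tag = H(68 33 2b 69 5c 5c b4 92) = a38a
m3: inner = H(02 59 41 03 36 36 f5) = 6e 92; tag = H(68 33 2b 69 5c 5c 6e 92) = 5d8a ← matches

3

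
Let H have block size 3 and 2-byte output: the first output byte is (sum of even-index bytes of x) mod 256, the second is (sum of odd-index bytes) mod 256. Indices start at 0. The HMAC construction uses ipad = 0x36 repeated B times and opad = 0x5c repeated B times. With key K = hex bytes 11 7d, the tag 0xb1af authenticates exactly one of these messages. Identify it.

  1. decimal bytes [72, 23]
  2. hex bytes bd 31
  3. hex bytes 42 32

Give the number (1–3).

2

Key hex bytes 11 7d is 2 bytes ≤ B = 3; zero-pad to 3 bytes: K' = 11 7d 00.
K' ⊕ ipad = 27 4b 36; K' ⊕ opad = 4d 21 5c.
m1: inner = H(27 4b 36 48 17) = 74 93; tag = H(4d 21 5c 74 93) = 3c95
m2: inner = H(27 4b 36 bd 31) = 8e 08; tag = H(4d 21 5c 8e 08) = b1af ← matches
m3: inner = H(27 4b 36 42 32) = 8f 8d; tag = H(4d 21 5c 8f 8d) = 36b0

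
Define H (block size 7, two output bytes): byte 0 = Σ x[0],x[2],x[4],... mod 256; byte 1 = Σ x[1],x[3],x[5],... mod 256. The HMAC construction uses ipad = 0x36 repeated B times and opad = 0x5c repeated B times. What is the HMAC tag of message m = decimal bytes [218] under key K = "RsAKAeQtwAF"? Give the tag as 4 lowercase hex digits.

Key "RsAKAeQtwAF" = 52 73 41 4b 41 65 51 74 77 41 46 is 11 bytes > B = 7, so hash it first: H(key) = e2 d8, then zero-pad to 7 bytes: K' = e2 d8 00 00 00 00 00.
K' ⊕ ipad = d4 ee 36 36 36 36 36.  K' ⊕ opad = be 84 5c 5c 5c 5c 5c.
Inner input = (K'⊕ipad) ∥ m = d4 ee 36 36 36 36 36 ∥ da.
Inner hash: even-index sum = 374 mod 256 = 118; odd-index sum = 564 mod 256 = 52 → 76 34.
Outer input = (K'⊕opad) ∥ inner = be 84 5c 5c 5c 5c 5c ∥ 76 34.
Outer hash (tag): even-index sum = 518 mod 256 = 6; odd-index sum = 434 mod 256 = 178 → 06 b2.

06b2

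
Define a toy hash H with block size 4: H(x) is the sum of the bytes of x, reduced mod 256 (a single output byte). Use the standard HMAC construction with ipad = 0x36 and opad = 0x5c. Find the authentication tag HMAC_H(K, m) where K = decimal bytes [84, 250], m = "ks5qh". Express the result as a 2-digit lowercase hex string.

Key decimal bytes [84, 250] = 54 fa is 2 bytes ≤ B = 4; zero-pad to 4 bytes: K' = 54 fa 00 00.
K' ⊕ ipad = 62 cc 36 36.  K' ⊕ opad = 08 a6 5c 5c.
Inner input = (K'⊕ipad) ∥ m = 62 cc 36 36 ∥ 6b 73 35 71 68.
Inner hash: sum = 98+204+54+54+107+115+53+113+104 = 902; mod 256 = 134 → 86.
Outer input = (K'⊕opad) ∥ inner = 08 a6 5c 5c ∥ 86.
Outer hash (tag): sum = 8+166+92+92+134 = 492; mod 256 = 236 → ec.

ec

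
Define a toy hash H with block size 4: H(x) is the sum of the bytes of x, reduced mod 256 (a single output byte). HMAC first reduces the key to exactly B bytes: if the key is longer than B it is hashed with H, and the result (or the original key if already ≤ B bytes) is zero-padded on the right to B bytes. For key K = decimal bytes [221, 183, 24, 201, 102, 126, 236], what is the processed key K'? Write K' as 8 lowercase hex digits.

45000000

|K| = 7 > B = 4, so first hash the key.
H(K): sum = 221+183+24+201+102+126+236 = 1093; mod 256 = 69 → 45.
Zero-pad H(K) = 45 to 4 bytes: K' = 45 00 00 00.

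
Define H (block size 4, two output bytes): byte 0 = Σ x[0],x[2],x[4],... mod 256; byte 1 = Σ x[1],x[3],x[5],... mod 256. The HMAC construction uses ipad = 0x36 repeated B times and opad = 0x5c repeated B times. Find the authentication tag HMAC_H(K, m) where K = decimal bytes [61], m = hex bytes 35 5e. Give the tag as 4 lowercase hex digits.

3382

Key decimal bytes [61] = 3d is 1 byte ≤ B = 4; zero-pad to 4 bytes: K' = 3d 00 00 00.
K' ⊕ ipad = 0b 36 36 36.  K' ⊕ opad = 61 5c 5c 5c.
Inner input = (K'⊕ipad) ∥ m = 0b 36 36 36 ∥ 35 5e.
Inner hash: even-index sum = 118 mod 256 = 118; odd-index sum = 202 mod 256 = 202 → 76 ca.
Outer input = (K'⊕opad) ∥ inner = 61 5c 5c 5c ∥ 76 ca.
Outer hash (tag): even-index sum = 307 mod 256 = 51; odd-index sum = 386 mod 256 = 130 → 33 82.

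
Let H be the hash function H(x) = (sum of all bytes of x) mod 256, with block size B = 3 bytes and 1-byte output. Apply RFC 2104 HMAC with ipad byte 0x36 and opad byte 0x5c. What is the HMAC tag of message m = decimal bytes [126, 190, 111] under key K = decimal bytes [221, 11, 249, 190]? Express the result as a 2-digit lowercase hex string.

3b

Key decimal bytes [221, 11, 249, 190] = dd 0b f9 be is 4 bytes > B = 3, so hash it first: H(key) = 9f, then zero-pad to 3 bytes: K' = 9f 00 00.
K' ⊕ ipad = a9 36 36.  K' ⊕ opad = c3 5c 5c.
Inner input = (K'⊕ipad) ∥ m = a9 36 36 ∥ 7e be 6f.
Inner hash: sum = 169+54+54+126+190+111 = 704; mod 256 = 192 → c0.
Outer input = (K'⊕opad) ∥ inner = c3 5c 5c ∥ c0.
Outer hash (tag): sum = 195+92+92+192 = 571; mod 256 = 59 → 3b.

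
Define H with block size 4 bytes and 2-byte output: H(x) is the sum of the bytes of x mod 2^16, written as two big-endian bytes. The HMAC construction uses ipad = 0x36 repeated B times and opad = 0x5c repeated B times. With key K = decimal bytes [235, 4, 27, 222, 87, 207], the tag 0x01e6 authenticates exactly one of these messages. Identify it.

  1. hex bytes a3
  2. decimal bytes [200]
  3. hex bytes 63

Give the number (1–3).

1

Key decimal bytes [235, 4, 27, 222, 87, 207] = eb 04 1b de 57 cf is 6 bytes > B = 4, so hash it first: H(key) = 03 0e, then zero-pad to 4 bytes: K' = 03 0e 00 00.
K' ⊕ ipad = 35 38 36 36; K' ⊕ opad = 5f 52 5c 5c.
m1: inner = H(35 38 36 36 a3) = 01 7c; tag = H(5f 52 5c 5c 01 7c) = 01e6 ← matches
m2: inner = H(35 38 36 36 c8) = 01 a1; tag = H(5f 52 5c 5c 01 a1) = 020b
m3: inner = H(35 38 36 36 63) = 01 3c; tag = H(5f 52 5c 5c 01 3c) = 01a6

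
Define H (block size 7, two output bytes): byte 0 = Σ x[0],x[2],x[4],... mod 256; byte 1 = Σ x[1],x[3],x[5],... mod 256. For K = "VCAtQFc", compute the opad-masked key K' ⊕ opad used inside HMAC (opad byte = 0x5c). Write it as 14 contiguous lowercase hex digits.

0a1f1d280d1a3f

Key "VCAtQFc" = 56 43 41 74 51 46 63 is exactly B = 7 bytes: K' = 56 43 41 74 51 46 63.
XOR each byte with 0x5c: 56⊕5c=0a, 43⊕5c=1f, 41⊕5c=1d, 74⊕5c=28, 51⊕5c=0d, 46⊕5c=1a, 63⊕5c=3f.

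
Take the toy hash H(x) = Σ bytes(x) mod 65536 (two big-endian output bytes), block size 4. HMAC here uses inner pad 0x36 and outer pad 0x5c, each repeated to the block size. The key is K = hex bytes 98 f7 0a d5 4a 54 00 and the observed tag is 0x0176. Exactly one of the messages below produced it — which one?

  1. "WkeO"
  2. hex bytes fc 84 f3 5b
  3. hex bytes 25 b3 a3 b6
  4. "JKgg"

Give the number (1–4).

3

Key hex bytes 98 f7 0a d5 4a 54 00 is 7 bytes > B = 4, so hash it first: H(key) = 03 0c, then zero-pad to 4 bytes: K' = 03 0c 00 00.
K' ⊕ ipad = 35 3a 36 36; K' ⊕ opad = 5f 50 5c 5c.
m1: inner = H(35 3a 36 36 57 6b 65 4f) = 02 51; tag = H(5f 50 5c 5c 02 51) = 01ba
m2: inner = H(35 3a 36 36 fc 84 f3 5b) = 03 a9; tag = H(5f 50 5c 5c 03 a9) = 0213
m3: inner = H(35 3a 36 36 25 b3 a3 b6) = 03 0c; tag = H(5f 50 5c 5c 03 0c) = 0176 ← matches
m4: inner = H(35 3a 36 36 4a 4b 67 67) = 02 3e; tag = H(5f 50 5c 5c 02 3e) = 01a7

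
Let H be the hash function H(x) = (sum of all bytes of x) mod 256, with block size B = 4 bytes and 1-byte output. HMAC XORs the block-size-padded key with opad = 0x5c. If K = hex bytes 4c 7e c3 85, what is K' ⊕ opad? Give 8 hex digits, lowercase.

10229fd9

Key hex bytes 4c 7e c3 85 is exactly B = 4 bytes: K' = 4c 7e c3 85.
XOR each byte with 0x5c: 4c⊕5c=10, 7e⊕5c=22, c3⊕5c=9f, 85⊕5c=d9.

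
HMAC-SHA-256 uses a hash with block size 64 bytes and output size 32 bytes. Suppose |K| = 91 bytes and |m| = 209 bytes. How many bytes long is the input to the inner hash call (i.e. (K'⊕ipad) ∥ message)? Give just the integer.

Key is 91 > 64 bytes, so it is hashed to 32 bytes then zero-padded to 64: |K'| = 64.
Inner input = (K'⊕ipad) ∥ m → 64 + 209 = 273 bytes.

273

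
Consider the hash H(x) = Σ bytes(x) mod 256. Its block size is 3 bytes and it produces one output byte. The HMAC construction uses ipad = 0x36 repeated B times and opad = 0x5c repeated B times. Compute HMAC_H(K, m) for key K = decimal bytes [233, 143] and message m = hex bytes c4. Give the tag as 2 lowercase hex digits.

Key decimal bytes [233, 143] = e9 8f is 2 bytes ≤ B = 3; zero-pad to 3 bytes: K' = e9 8f 00.
K' ⊕ ipad = df b9 36.  K' ⊕ opad = b5 d3 5c.
Inner input = (K'⊕ipad) ∥ m = df b9 36 ∥ c4.
Inner hash: sum = 223+185+54+196 = 658; mod 256 = 146 → 92.
Outer input = (K'⊕opad) ∥ inner = b5 d3 5c ∥ 92.
Outer hash (tag): sum = 181+211+92+146 = 630; mod 256 = 118 → 76.

76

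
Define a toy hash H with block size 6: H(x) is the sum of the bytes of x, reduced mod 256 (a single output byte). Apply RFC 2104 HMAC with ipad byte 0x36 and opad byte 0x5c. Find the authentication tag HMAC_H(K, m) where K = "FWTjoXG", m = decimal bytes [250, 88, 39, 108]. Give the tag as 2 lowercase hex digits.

Key "FWTjoXG" = 46 57 54 6a 6f 58 47 is 7 bytes > B = 6, so hash it first: H(key) = 69, then zero-pad to 6 bytes: K' = 69 00 00 00 00 00.
K' ⊕ ipad = 5f 36 36 36 36 36.  K' ⊕ opad = 35 5c 5c 5c 5c 5c.
Inner input = (K'⊕ipad) ∥ m = 5f 36 36 36 36 36 ∥ fa 58 27 6c.
Inner hash: sum = 95+54+54+54+54+54+250+88+39+108 = 850; mod 256 = 82 → 52.
Outer input = (K'⊕opad) ∥ inner = 35 5c 5c 5c 5c 5c ∥ 52.
Outer hash (tag): sum = 53+92+92+92+92+92+82 = 595; mod 256 = 83 → 53.

53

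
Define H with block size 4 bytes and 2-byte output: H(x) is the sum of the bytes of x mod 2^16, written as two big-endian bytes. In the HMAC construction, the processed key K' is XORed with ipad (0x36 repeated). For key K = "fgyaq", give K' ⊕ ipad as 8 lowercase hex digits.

342e3636

Key "fgyaq" = 66 67 79 61 71 is 5 bytes > B = 4, so hash it first: H(key) = 02 18, then zero-pad to 4 bytes: K' = 02 18 00 00.
XOR each byte with 0x36: 02⊕36=34, 18⊕36=2e, 00⊕36=36, 00⊕36=36.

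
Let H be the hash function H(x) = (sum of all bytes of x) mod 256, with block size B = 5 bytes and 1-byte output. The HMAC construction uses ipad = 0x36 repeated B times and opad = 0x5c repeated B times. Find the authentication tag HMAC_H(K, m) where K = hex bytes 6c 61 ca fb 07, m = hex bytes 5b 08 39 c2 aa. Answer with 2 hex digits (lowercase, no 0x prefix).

Key hex bytes 6c 61 ca fb 07 is exactly B = 5 bytes: K' = 6c 61 ca fb 07.
K' ⊕ ipad = 5a 57 fc cd 31.  K' ⊕ opad = 30 3d 96 a7 5b.
Inner input = (K'⊕ipad) ∥ m = 5a 57 fc cd 31 ∥ 5b 08 39 c2 aa.
Inner hash: sum = 90+87+252+205+49+91+8+57+194+170 = 1203; mod 256 = 179 → b3.
Outer input = (K'⊕opad) ∥ inner = 30 3d 96 a7 5b ∥ b3.
Outer hash (tag): sum = 48+61+150+167+91+179 = 696; mod 256 = 184 → b8.

b8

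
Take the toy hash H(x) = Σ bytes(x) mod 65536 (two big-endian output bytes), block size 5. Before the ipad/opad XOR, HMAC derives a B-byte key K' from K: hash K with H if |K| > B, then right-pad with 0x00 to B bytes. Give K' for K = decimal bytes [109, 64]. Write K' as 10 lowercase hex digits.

6d40000000

Key decimal bytes [109, 64] = 6d 40 is 2 bytes ≤ B = 5; zero-pad to 5 bytes: K' = 6d 40 00 00 00.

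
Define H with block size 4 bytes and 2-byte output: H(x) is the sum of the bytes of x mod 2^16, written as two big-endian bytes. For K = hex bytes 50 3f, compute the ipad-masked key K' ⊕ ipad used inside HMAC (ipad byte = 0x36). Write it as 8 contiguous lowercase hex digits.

Key hex bytes 50 3f is 2 bytes ≤ B = 4; zero-pad to 4 bytes: K' = 50 3f 00 00.
XOR each byte with 0x36: 50⊕36=66, 3f⊕36=09, 00⊕36=36, 00⊕36=36.

66093636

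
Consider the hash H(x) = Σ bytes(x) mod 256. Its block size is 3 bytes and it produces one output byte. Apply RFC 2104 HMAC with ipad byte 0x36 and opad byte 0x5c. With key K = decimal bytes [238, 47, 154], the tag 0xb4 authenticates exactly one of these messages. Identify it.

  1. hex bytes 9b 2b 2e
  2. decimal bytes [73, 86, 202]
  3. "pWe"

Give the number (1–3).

Key decimal bytes [238, 47, 154] = ee 2f 9a is exactly B = 3 bytes: K' = ee 2f 9a.
K' ⊕ ipad = d8 19 ac; K' ⊕ opad = b2 73 c6.
m1: inner = H(d8 19 ac 9b 2b 2e) = 91; tag = H(b2 73 c6 91) = 7c
m2: inner = H(d8 19 ac 49 56 ca) = 06; tag = H(b2 73 c6 06) = f1
m3: inner = H(d8 19 ac 70 57 65) = c9; tag = H(b2 73 c6 c9) = b4 ← matches

3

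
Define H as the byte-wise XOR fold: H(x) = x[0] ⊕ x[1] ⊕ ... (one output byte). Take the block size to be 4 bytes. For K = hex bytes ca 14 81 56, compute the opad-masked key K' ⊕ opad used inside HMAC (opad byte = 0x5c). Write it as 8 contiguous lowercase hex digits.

9648dd0a

Key hex bytes ca 14 81 56 is exactly B = 4 bytes: K' = ca 14 81 56.
XOR each byte with 0x5c: ca⊕5c=96, 14⊕5c=48, 81⊕5c=dd, 56⊕5c=0a.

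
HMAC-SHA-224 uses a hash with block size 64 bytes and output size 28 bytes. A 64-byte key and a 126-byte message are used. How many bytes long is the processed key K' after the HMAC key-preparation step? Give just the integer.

Key is 64 ≤ 64 bytes, zero-padded: |K'| = 64.

64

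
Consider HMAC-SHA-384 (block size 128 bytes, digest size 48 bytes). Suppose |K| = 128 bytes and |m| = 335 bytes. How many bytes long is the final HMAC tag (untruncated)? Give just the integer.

48

The tag is one SHA-384 digest: 48 bytes.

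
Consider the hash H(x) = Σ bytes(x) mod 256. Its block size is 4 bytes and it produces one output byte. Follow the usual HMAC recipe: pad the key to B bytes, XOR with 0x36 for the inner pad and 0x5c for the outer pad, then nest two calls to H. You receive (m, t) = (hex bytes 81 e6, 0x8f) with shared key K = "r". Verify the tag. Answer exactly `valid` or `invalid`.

valid

Key "r" = 72 is 1 byte ≤ B = 4; zero-pad to 4 bytes: K' = 72 00 00 00.
K' ⊕ ipad = 44 36 36 36; K' ⊕ opad = 2e 5c 5c 5c.
Inner hash: sum = 68+54+54+54+129+230 = 589; mod 256 = 77 → 4d.
Outer hash (recomputed tag): sum = 46+92+92+92+77 = 399; mod 256 = 143 → 8f.
Recomputed tag = 8f; claimed = 8f → match.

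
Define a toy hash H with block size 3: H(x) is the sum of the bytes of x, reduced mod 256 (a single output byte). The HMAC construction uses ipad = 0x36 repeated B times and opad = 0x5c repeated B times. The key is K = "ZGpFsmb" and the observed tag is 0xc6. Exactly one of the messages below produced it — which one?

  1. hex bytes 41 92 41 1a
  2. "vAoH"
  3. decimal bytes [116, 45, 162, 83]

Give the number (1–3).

Key "ZGpFsmb" = 5a 47 70 46 73 6d 62 is 7 bytes > B = 3, so hash it first: H(key) = 99, then zero-pad to 3 bytes: K' = 99 00 00.
K' ⊕ ipad = af 36 36; K' ⊕ opad = c5 5c 5c.
m1: inner = H(af 36 36 41 92 41 1a) = 49; tag = H(c5 5c 5c 49) = c6 ← matches
m2: inner = H(af 36 36 76 41 6f 48) = 89; tag = H(c5 5c 5c 89) = 06
m3: inner = H(af 36 36 74 2d a2 53) = b1; tag = H(c5 5c 5c b1) = 2e

1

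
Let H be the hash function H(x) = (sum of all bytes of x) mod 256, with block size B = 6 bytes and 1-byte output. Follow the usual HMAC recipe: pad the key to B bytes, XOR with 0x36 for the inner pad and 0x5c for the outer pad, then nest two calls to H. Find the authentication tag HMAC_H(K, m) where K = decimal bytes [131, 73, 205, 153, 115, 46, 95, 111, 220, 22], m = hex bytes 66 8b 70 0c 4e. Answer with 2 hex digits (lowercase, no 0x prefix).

Key decimal bytes [131, 73, 205, 153, 115, 46, 95, 111, 220, 22] = 83 49 cd 99 73 2e 5f 6f dc 16 is 10 bytes > B = 6, so hash it first: H(key) = 93, then zero-pad to 6 bytes: K' = 93 00 00 00 00 00.
K' ⊕ ipad = a5 36 36 36 36 36.  K' ⊕ opad = cf 5c 5c 5c 5c 5c.
Inner input = (K'⊕ipad) ∥ m = a5 36 36 36 36 36 ∥ 66 8b 70 0c 4e.
Inner hash: sum = 165+54+54+54+54+54+102+139+112+12+78 = 878; mod 256 = 110 → 6e.
Outer input = (K'⊕opad) ∥ inner = cf 5c 5c 5c 5c 5c ∥ 6e.
Outer hash (tag): sum = 207+92+92+92+92+92+110 = 777; mod 256 = 9 → 09.

09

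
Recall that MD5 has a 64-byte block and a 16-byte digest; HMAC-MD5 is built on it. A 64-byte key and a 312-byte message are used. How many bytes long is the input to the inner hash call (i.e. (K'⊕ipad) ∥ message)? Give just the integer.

376

Key is 64 ≤ 64 bytes, zero-padded: |K'| = 64.
Inner input = (K'⊕ipad) ∥ m → 64 + 312 = 376 bytes.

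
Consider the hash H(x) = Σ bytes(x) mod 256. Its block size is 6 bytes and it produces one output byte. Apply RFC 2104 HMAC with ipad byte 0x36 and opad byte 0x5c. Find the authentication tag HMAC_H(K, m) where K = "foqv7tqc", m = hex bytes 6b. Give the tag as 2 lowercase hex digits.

b9

Key "foqv7tqc" = 66 6f 71 76 37 74 71 63 is 8 bytes > B = 6, so hash it first: H(key) = 3b, then zero-pad to 6 bytes: K' = 3b 00 00 00 00 00.
K' ⊕ ipad = 0d 36 36 36 36 36.  K' ⊕ opad = 67 5c 5c 5c 5c 5c.
Inner input = (K'⊕ipad) ∥ m = 0d 36 36 36 36 36 ∥ 6b.
Inner hash: sum = 13+54+54+54+54+54+107 = 390; mod 256 = 134 → 86.
Outer input = (K'⊕opad) ∥ inner = 67 5c 5c 5c 5c 5c ∥ 86.
Outer hash (tag): sum = 103+92+92+92+92+92+134 = 697; mod 256 = 185 → b9.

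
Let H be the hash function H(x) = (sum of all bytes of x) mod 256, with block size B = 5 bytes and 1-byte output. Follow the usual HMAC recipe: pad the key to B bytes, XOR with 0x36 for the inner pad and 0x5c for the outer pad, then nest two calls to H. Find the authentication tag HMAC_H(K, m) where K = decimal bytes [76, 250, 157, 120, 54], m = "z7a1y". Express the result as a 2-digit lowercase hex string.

Key decimal bytes [76, 250, 157, 120, 54] = 4c fa 9d 78 36 is exactly B = 5 bytes: K' = 4c fa 9d 78 36.
K' ⊕ ipad = 7a cc ab 4e 00.  K' ⊕ opad = 10 a6 c1 24 6a.
Inner input = (K'⊕ipad) ∥ m = 7a cc ab 4e 00 ∥ 7a 37 61 31 79.
Inner hash: sum = 122+204+171+78+0+122+55+97+49+121 = 1019; mod 256 = 251 → fb.
Outer input = (K'⊕opad) ∥ inner = 10 a6 c1 24 6a ∥ fb.
Outer hash (tag): sum = 16+166+193+36+106+251 = 768; mod 256 = 0 → 00.

00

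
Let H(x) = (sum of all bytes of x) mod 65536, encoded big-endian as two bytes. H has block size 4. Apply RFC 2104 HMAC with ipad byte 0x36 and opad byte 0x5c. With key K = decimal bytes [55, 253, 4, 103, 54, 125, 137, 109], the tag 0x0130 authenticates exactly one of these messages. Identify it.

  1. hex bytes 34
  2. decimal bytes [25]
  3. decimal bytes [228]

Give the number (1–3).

3

Key decimal bytes [55, 253, 4, 103, 54, 125, 137, 109] = 37 fd 04 67 36 7d 89 6d is 8 bytes > B = 4, so hash it first: H(key) = 03 48, then zero-pad to 4 bytes: K' = 03 48 00 00.
K' ⊕ ipad = 35 7e 36 36; K' ⊕ opad = 5f 14 5c 5c.
m1: inner = H(35 7e 36 36 34) = 01 53; tag = H(5f 14 5c 5c 01 53) = 017f
m2: inner = H(35 7e 36 36 19) = 01 38; tag = H(5f 14 5c 5c 01 38) = 0164
m3: inner = H(35 7e 36 36 e4) = 02 03; tag = H(5f 14 5c 5c 02 03) = 0130 ← matches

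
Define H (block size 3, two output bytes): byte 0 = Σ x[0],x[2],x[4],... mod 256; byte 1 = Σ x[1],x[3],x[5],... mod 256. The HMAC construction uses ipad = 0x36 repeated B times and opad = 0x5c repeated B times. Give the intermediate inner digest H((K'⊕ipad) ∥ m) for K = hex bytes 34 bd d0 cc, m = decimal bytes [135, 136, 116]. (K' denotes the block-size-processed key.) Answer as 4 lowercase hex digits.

Key hex bytes 34 bd d0 cc is 4 bytes > B = 3, so hash it first: H(key) = 04 89, then zero-pad to 3 bytes: K' = 04 89 00.
K' ⊕ ipad = 32 bf 36.
Inner input = 32 bf 36 ∥ 87 88 74.
Inner hash: even-index sum = 240 mod 256 = 240; odd-index sum = 442 mod 256 = 186 → f0 ba.

f0ba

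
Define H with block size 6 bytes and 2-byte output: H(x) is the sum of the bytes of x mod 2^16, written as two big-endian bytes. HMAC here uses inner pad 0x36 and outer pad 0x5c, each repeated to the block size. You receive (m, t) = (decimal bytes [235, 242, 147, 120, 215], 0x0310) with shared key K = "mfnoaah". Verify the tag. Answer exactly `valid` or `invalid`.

Key "mfnoaah" = 6d 66 6e 6f 61 61 68 is 7 bytes > B = 6, so hash it first: H(key) = 02 da, then zero-pad to 6 bytes: K' = 02 da 00 00 00 00.
K' ⊕ ipad = 34 ec 36 36 36 36; K' ⊕ opad = 5e 86 5c 5c 5c 5c.
Inner hash: sum = 52+236+54+54+54+54+235+242+147+120+215 = 1463 → 05 b7.
Outer hash (recomputed tag): sum = 94+134+92+92+92+92+5+183 = 784 → 03 10.
Recomputed tag = 0310; claimed = 0310 → match.

valid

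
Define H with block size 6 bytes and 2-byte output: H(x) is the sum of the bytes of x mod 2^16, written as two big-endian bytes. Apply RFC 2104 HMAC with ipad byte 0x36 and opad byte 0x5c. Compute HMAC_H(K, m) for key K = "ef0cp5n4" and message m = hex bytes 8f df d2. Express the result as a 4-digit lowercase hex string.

03a9

Key "ef0cp5n4" = 65 66 30 63 70 35 6e 34 is 8 bytes > B = 6, so hash it first: H(key) = 02 a5, then zero-pad to 6 bytes: K' = 02 a5 00 00 00 00.
K' ⊕ ipad = 34 93 36 36 36 36.  K' ⊕ opad = 5e f9 5c 5c 5c 5c.
Inner input = (K'⊕ipad) ∥ m = 34 93 36 36 36 36 ∥ 8f df d2.
Inner hash: sum = 52+147+54+54+54+54+143+223+210 = 991 → 03 df.
Outer input = (K'⊕opad) ∥ inner = 5e f9 5c 5c 5c 5c ∥ 03 df.
Outer hash (tag): sum = 94+249+92+92+92+92+3+223 = 937 → 03 a9.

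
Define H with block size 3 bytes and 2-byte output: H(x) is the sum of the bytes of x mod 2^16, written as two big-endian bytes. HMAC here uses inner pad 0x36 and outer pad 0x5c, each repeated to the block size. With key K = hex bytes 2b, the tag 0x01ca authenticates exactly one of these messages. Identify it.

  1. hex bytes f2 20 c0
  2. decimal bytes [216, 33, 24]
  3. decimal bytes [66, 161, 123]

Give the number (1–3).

Key hex bytes 2b is 1 byte ≤ B = 3; zero-pad to 3 bytes: K' = 2b 00 00.
K' ⊕ ipad = 1d 36 36; K' ⊕ opad = 77 5c 5c.
m1: inner = H(1d 36 36 f2 20 c0) = 02 5b; tag = H(77 5c 5c 02 5b) = 018c
m2: inner = H(1d 36 36 d8 21 18) = 01 9a; tag = H(77 5c 5c 01 9a) = 01ca ← matches
m3: inner = H(1d 36 36 42 a1 7b) = 01 e7; tag = H(77 5c 5c 01 e7) = 0217

2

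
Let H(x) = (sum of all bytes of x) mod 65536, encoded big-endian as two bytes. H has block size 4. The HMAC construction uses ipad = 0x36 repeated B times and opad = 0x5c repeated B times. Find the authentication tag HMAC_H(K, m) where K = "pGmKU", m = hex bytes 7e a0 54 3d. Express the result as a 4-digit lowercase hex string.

01f4

Key "pGmKU" = 70 47 6d 4b 55 is 5 bytes > B = 4, so hash it first: H(key) = 01 c4, then zero-pad to 4 bytes: K' = 01 c4 00 00.
K' ⊕ ipad = 37 f2 36 36.  K' ⊕ opad = 5d 98 5c 5c.
Inner input = (K'⊕ipad) ∥ m = 37 f2 36 36 ∥ 7e a0 54 3d.
Inner hash: sum = 55+242+54+54+126+160+84+61 = 836 → 03 44.
Outer input = (K'⊕opad) ∥ inner = 5d 98 5c 5c ∥ 03 44.
Outer hash (tag): sum = 93+152+92+92+3+68 = 500 → 01 f4.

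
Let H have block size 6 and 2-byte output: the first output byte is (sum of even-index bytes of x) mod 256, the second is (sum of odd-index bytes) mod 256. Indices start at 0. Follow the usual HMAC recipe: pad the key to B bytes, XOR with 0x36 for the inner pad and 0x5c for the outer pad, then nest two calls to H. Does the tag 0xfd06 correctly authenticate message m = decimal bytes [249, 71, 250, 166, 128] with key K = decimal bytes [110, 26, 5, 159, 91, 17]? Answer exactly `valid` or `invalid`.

invalid

Key decimal bytes [110, 26, 5, 159, 91, 17] = 6e 1a 05 9f 5b 11 is exactly B = 6 bytes: K' = 6e 1a 05 9f 5b 11.
K' ⊕ ipad = 58 2c 33 a9 6d 27; K' ⊕ opad = 32 46 59 c3 07 4d.
Inner hash: even-index sum = 875 mod 256 = 107; odd-index sum = 489 mod 256 = 233 → 6b e9.
Outer hash (recomputed tag): even-index sum = 253 mod 256 = 253; odd-index sum = 575 mod 256 = 63 → fd 3f.
Recomputed tag = fd3f; claimed = fd06 → mismatch.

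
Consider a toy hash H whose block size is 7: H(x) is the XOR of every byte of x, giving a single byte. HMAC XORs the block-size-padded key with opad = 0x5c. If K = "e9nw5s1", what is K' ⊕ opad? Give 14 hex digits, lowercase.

Key "e9nw5s1" = 65 39 6e 77 35 73 31 is exactly B = 7 bytes: K' = 65 39 6e 77 35 73 31.
XOR each byte with 0x5c: 65⊕5c=39, 39⊕5c=65, 6e⊕5c=32, 77⊕5c=2b, 35⊕5c=69, 73⊕5c=2f, 31⊕5c=6d.

3965322b692f6d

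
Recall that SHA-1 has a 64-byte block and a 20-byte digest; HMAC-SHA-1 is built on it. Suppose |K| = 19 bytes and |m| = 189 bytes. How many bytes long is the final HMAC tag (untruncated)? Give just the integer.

The tag is one SHA-1 digest: 20 bytes.

20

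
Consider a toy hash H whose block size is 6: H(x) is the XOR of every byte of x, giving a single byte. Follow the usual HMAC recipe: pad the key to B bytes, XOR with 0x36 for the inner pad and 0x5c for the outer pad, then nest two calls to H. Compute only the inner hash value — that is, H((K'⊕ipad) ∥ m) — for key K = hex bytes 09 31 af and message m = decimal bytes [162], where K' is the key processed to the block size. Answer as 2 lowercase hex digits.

Key hex bytes 09 31 af is 3 bytes ≤ B = 6; zero-pad to 6 bytes: K' = 09 31 af 00 00 00.
K' ⊕ ipad = 3f 07 99 36 36 36.
Inner input = 3f 07 99 36 36 36 ∥ a2.
Inner hash: XOR 3f⊕07⊕99⊕36⊕36⊕36⊕a2 = 35.

35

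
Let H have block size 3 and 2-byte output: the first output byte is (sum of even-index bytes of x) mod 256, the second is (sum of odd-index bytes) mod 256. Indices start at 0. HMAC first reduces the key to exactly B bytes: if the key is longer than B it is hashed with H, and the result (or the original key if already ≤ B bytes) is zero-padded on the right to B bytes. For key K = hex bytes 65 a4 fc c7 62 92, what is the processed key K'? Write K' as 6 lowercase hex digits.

|K| = 6 > B = 3, so first hash the key.
H(K): even-index sum = 451 mod 256 = 195; odd-index sum = 509 mod 256 = 253 → c3 fd.
Zero-pad H(K) = c3 fd to 3 bytes: K' = c3 fd 00.

c3fd00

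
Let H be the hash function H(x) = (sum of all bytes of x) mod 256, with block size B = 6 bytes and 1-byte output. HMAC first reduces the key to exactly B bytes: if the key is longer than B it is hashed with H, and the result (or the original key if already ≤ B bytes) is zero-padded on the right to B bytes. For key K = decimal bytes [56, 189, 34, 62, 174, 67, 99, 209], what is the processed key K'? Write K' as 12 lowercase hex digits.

|K| = 8 > B = 6, so first hash the key.
H(K): sum = 56+189+34+62+174+67+99+209 = 890; mod 256 = 122 → 7a.
Zero-pad H(K) = 7a to 6 bytes: K' = 7a 00 00 00 00 00.

7a0000000000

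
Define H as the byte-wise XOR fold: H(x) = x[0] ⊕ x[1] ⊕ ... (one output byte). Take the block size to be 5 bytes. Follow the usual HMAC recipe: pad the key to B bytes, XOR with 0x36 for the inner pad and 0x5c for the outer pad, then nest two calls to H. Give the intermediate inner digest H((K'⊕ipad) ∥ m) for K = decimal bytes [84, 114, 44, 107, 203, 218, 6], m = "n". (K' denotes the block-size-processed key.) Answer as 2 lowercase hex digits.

Key decimal bytes [84, 114, 44, 107, 203, 218, 6] = 54 72 2c 6b cb da 06 is 7 bytes > B = 5, so hash it first: H(key) = 76, then zero-pad to 5 bytes: K' = 76 00 00 00 00.
K' ⊕ ipad = 40 36 36 36 36.
Inner input = 40 36 36 36 36 ∥ 6e.
Inner hash: XOR 40⊕36⊕36⊕36⊕36⊕6e = 2e.

2e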